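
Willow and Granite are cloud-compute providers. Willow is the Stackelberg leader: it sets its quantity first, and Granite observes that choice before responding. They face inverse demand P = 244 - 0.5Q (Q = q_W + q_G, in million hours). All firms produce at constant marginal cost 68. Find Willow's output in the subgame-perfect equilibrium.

The follower Granite best-responds to any q_W: π_G = (244 - 0.5Q)q_G - 68q_G.
∂π_G/∂q_G = 176 - (1/2)q_W - q_G = 0 gives the reaction function q_G = (176 - (1/2)q_W).
The leader anticipates this reaction. Substituting into P = 244 - 0.5Q gives P = 156 - (1/4)q_W, so π_W = (156 - (1/4)q_W)q_W - 68q_W.
The leader's first-order condition 88 - (1/2)q_W = 0 yields q_W = 176.
Then q_G = (176 - (1/2)·176) = 88.

176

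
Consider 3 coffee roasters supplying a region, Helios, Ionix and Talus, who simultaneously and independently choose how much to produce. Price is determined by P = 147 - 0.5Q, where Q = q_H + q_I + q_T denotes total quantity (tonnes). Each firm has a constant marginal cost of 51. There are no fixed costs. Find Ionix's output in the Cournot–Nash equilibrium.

48

A representative firm's profit is π_i = q_i(147 - 0.5Q) - 51q_i.
First-order condition (treating rivals' output as given): 96 - q_i - (1/2)·Σ_{j≠i} q_j = 0.
With identical firms every q_j equals q_i, so Σ_{j≠i} q_j = 2q_i and 96 = 2q_i, giving q_i = 48.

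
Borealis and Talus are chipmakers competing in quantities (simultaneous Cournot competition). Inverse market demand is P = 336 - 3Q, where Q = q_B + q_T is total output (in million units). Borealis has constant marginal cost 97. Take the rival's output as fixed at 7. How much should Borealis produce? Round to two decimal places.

36.33

With the rival's output fixed at 7, Borealis's profit is π_B = (336 - 3·7 - 3q_B)q_B - (97q_B) = (315 - 3q_B)q_B - (97q_B).
∂π_B/∂q_B = 218 - 6q_B = 0, so q_B = 109/3.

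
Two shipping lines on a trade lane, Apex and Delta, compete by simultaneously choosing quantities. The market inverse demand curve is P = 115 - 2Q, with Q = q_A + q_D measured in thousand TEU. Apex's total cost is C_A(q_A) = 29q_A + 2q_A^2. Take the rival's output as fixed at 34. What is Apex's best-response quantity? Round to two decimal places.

With the rival's output fixed at 34, Apex's profit is π_A = (115 - 2·34 - 2q_A)q_A - (29q_A + 2q_A²) = (47 - 2q_A)q_A - (29q_A + 2q_A²).
∂π_A/∂q_A = 18 - 8q_A = 0, so q_A = 9/4.

2.25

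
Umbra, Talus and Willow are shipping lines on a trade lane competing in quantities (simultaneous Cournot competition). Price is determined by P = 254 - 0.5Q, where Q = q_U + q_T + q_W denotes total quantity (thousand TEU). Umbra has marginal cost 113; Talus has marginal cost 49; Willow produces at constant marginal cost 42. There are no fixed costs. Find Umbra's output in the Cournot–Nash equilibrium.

Umbra's profit: π_U = (254 - 0.5Q)q_U - (113q_U). Setting ∂π_U/∂q_U = 0: 141 - q_U - (1/2)(q_T + q_W) = 0.
Talus's first-order condition: 205 - q_T - (1/2)(q_U + q_W) = 0.
Willow's profit: π_W = (254 - 0.5Q)q_W - (42q_W). Setting ∂π_W/∂q_W = 0: 212 - q_W - (1/2)(q_U + q_T) = 0.
Adding the 3 first-order conditions: 558 − 2Q = 0, so Q = 279.
Back-substituting: q_U = (141 − 279/2)/(1/2) = 3, q_T = (205 − 279/2)/(1/2) = 131, q_W = (212 − 279/2)/(1/2) = 145.

3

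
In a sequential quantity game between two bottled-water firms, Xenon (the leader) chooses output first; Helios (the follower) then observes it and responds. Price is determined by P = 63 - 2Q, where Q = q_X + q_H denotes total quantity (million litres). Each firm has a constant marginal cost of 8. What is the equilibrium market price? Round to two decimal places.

Solve by backward induction. Given q_X, the follower Helios maximises π_H = (63 - 2q_X - 2q_H)q_H - 8q_H.
Setting the follower's marginal profit to zero, 55 - 2q_X - 4q_H = 0, i.e. q_H = (55 - 2q_X)/4.
Xenon substitutes q_H(q_X) into its own profit: π_X = q_X(63 - 2q_X - (55 - 2q_X)/2) - 8q_X = (71/2 - q_X)q_X - 8q_X.
The leader's first-order condition 55/2 - 2q_X = 0 yields q_X = 55/4.
Then q_H = (55 - 2·(55/4))/4 = 55/8.
Total output Q = 165/8, so price P = 63 - 2·(165/8) = 87/4.

21.75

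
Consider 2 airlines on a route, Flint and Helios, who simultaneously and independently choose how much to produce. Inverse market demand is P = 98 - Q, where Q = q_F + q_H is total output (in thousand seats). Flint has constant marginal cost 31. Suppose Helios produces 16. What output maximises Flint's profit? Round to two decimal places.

With the rival's output fixed at 16, Flint's profit is π_F = (98 - 16 - q_F)q_F - (31q_F) = (82 - q_F)q_F - (31q_F).
∂π_F/∂q_F = 51 - 2q_F = 0, so q_F = 51/2.

25.50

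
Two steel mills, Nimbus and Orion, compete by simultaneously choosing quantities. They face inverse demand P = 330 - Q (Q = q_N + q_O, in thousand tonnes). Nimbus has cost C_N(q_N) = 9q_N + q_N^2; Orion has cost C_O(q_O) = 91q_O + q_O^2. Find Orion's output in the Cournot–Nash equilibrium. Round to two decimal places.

42.33

Nimbus's profit: π_N = (330 - Q)q_N - (9q_N + q_N²). Setting ∂π_N/∂q_N = 0: 321 - 4q_N - (q_O) = 0.
Orion's first-order condition: 239 - 4q_O - (q_N) = 0.
So q_N = (321 - q_O)/4 and q_O = (239 - q_N)/4.
Substituting one into the other gives q_N = 209/3 and q_O = 127/3.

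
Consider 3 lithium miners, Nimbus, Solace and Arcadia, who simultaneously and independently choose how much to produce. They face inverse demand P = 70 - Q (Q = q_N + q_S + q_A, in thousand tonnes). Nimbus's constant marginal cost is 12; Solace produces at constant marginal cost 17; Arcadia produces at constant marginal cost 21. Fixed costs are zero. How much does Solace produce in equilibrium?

13

Nimbus's profit: π_N = (70 - Q)q_N - (12q_N). Setting ∂π_N/∂q_N = 0: 58 - 2q_N - (q_S + q_A) = 0.
Solace's profit: π_S = (70 - Q)q_S - (17q_S). Setting ∂π_S/∂q_S = 0: 53 - 2q_S - (q_N + q_A) = 0.
Arcadia's profit: π_A = (70 - Q)q_A - (21q_A). Setting ∂π_A/∂q_A = 0: 49 - 2q_A - (q_N + q_S) = 0.
Adding the 3 conditions: 160 − 2Q − 2Q = 0, i.e. Q = 40.
Back-substituting: q_N = (58 − 40) = 18, q_S = (53 − 40) = 13, q_A = (49 − 40) = 9.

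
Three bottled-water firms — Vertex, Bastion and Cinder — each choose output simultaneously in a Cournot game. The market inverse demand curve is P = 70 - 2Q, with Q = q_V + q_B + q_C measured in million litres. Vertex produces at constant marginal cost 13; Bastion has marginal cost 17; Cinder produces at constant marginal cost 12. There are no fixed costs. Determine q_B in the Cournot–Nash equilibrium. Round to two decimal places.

5.50

Vertex's profit: π_V = (70 - 2Q)q_V - (13q_V). Setting ∂π_V/∂q_V = 0: 57 - 4q_V - 2(q_B + q_C) = 0.
Bastion's first-order condition: 53 - 4q_B - 2(q_V + q_C) = 0.
Cinder's profit: π_C = (70 - 2Q)q_C - (12q_C). Setting ∂π_C/∂q_C = 0: 58 - 4q_C - 2(q_V + q_B) = 0.
Adding the 3 first-order conditions: 168 − 8Q = 0, so Q = 21.
Back-substituting: q_V = (57 − 42)/2 = 15/2, q_B = (53 − 42)/2 = 11/2, q_C = (58 − 42)/2 = 8.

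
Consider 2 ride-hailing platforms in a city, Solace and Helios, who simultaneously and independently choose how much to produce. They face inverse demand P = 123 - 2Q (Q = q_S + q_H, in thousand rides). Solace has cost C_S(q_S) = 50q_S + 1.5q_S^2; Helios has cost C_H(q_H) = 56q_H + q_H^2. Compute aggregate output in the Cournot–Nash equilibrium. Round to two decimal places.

16.50

Solace's profit: π_S = (123 - 2Q)q_S - (50q_S + (3/2)q_S²). Setting ∂π_S/∂q_S = 0: 73 - 7q_S - 2(q_H) = 0.
Helios's profit: π_H = (123 - 2Q)q_H - (56q_H + q_H²). Setting ∂π_H/∂q_H = 0: 67 - 6q_H - 2(q_S) = 0.
Best responses: q_S = (73 - 2q_H)/7, q_H = (67 - 2q_S)/6.
Substituting one into the other gives q_S = 8 and q_H = 17/2.
Total output Q = 8 + 17/2 = 33/2.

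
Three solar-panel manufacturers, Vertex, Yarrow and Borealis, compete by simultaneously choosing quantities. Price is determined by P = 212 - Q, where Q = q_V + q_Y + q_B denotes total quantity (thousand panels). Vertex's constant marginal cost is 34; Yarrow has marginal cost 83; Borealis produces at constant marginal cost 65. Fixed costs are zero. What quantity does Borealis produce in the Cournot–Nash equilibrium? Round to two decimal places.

33.50

Vertex's profit: π_V = (212 - Q)q_V - (34q_V). Setting ∂π_V/∂q_V = 0: 178 - 2q_V - (q_Y + q_B) = 0.
Yarrow's first-order condition: 129 - 2q_Y - (q_V + q_B) = 0.
Borealis's first-order condition: 147 - 2q_B - (q_V + q_Y) = 0.
Adding the 3 conditions: 454 − 2Q − 2Q = 0, i.e. Q = 227/2.
Back-substituting: q_V = (178 − 227/2) = 129/2, q_Y = (129 − 227/2) = 31/2, q_B = (147 − 227/2) = 67/2.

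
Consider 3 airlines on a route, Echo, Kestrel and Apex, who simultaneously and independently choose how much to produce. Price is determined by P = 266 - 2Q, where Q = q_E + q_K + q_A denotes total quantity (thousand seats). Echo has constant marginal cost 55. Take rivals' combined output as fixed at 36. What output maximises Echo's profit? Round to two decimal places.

34.75

With rivals' combined output fixed at 36, Echo's profit is π_E = (266 - 2·36 - 2q_E)q_E - (55q_E) = (194 - 2q_E)q_E - (55q_E).
∂π_E/∂q_E = 139 - 4q_E = 0, so q_E = 139/4.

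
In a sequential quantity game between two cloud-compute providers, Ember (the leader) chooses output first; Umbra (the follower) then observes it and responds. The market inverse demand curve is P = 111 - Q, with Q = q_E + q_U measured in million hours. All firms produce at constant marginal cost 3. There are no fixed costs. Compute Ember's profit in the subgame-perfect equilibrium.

Solve by backward induction. Given q_E, the follower Umbra maximises π_U = (111 - q_E - q_U)q_U - 3q_U.
Setting the follower's marginal profit to zero, 108 - q_E - 2q_U = 0, i.e. q_U = (108 - q_E)/2.
Ember substitutes q_U(q_E) into its own profit: π_E = q_E(111 - q_E - (108 - q_E)/2) - 3q_E = (57 - (1/2)q_E)q_E - 3q_E.
The leader's first-order condition 54 - q_E = 0 yields q_E = 54.
Then q_U = (108 - 54)/2 = 27.
Price P = 111 - 81 = 30.
Ember's profit: (30 - 3)·54 = 1458.

1458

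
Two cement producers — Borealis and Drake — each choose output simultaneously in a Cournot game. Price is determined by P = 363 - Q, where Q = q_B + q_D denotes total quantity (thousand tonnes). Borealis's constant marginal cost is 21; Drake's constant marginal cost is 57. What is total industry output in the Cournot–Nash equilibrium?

216

Borealis's profit: π_B = (363 - Q)q_B - (21q_B). Setting ∂π_B/∂q_B = 0: 342 - 2q_B - (q_D) = 0.
Drake's profit: π_D = (363 - Q)q_D - (57q_D). Setting ∂π_D/∂q_D = 0: 306 - 2q_D - (q_B) = 0.
Rearranging gives the reaction functions q_B = (342 - q_D)/2 and q_D = (306 - q_B)/2.
Solving the pair: q_B = 126, q_D = 90.
Total output Q = 126 + 90 = 216.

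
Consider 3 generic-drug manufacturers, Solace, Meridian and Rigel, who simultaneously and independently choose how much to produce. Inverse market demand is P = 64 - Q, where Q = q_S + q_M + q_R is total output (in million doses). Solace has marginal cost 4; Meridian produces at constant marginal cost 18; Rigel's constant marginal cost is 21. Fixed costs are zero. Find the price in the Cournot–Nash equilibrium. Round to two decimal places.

26.75

Solace's profit: π_S = (64 - Q)q_S - (4q_S). Setting ∂π_S/∂q_S = 0: 60 - 2q_S - (q_M + q_R) = 0.
Meridian's first-order condition: 46 - 2q_M - (q_S + q_R) = 0.
Rigel's profit: π_R = (64 - Q)q_R - (21q_R). Setting ∂π_R/∂q_R = 0: 43 - 2q_R - (q_S + q_M) = 0.
Adding the 3 conditions: 149 − 2Q − 2Q = 0, i.e. Q = 149/4.
Back-substituting: q_S = (60 − 149/4) = 91/4, q_M = (46 − 149/4) = 35/4, q_R = (43 − 149/4) = 23/4.
Total output Q = 149/4, so price P = 64 - 149/4 = 107/4.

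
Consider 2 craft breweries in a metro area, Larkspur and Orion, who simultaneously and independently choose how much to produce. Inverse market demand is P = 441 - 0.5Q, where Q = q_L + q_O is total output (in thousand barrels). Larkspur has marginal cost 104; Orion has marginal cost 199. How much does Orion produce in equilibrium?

Larkspur's profit: π_L = (441 - 0.5Q)q_L - (104q_L). Setting ∂π_L/∂q_L = 0: 337 - q_L - (1/2)(q_O) = 0.
Orion's profit: π_O = (441 - 0.5Q)q_O - (199q_O). Setting ∂π_O/∂q_O = 0: 242 - q_O - (1/2)(q_L) = 0.
So q_L = (337 - (1/2)q_O) and q_O = (242 - (1/2)q_L).
Solving the pair: q_L = 288, q_O = 98.

98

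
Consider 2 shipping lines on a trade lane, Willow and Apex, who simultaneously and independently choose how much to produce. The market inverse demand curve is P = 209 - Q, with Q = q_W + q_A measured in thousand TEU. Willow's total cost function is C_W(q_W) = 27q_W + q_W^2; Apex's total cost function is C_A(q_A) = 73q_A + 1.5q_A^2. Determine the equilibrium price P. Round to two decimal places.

149.21

Willow's profit: π_W = (209 - Q)q_W - (27q_W + q_W²). Setting ∂π_W/∂q_W = 0: 182 - 4q_W - (q_A) = 0.
Apex's profit: π_A = (209 - Q)q_A - (73q_A + (3/2)q_A²). Setting ∂π_A/∂q_A = 0: 136 - 5q_A - (q_W) = 0.
So q_W = (182 - q_A)/4 and q_A = (136 - q_W)/5.
Substituting one into the other gives q_W = 774/19 and q_A = 362/19.
Total output Q = 1136/19, so price P = 209 - 1136/19 = 149.2105.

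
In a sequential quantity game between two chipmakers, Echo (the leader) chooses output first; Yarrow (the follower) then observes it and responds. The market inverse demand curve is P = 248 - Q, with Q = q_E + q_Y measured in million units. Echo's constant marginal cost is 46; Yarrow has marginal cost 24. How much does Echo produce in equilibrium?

The follower Yarrow best-responds to any q_E: π_Y = (248 - Q)q_Y - 24q_Y.
Setting the follower's marginal profit to zero, 224 - q_E - 2q_Y = 0, i.e. q_Y = (224 - q_E)/2.
Echo substitutes q_Y(q_E) into its own profit: π_E = q_E(248 - q_E - (224 - q_E)/2) - 46q_E = (136 - (1/2)q_E)q_E - 46q_E.
Maximising: ∂π_E/∂q_E = 90 - q_E = 0, giving q_E = 90.
Then q_Y = (224 - 90)/2 = 67.

90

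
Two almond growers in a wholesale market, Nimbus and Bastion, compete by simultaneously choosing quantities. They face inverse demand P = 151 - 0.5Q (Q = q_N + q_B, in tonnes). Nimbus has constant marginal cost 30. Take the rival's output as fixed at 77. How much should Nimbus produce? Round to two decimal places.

82.50

With the rival's output fixed at 77, Nimbus's profit is π_N = (151 - (1/2)·77 - (1/2)q_N)q_N - (30q_N) = (225/2 - (1/2)q_N)q_N - (30q_N).
∂π_N/∂q_N = 165/2 - q_N = 0, so q_N = 165/2.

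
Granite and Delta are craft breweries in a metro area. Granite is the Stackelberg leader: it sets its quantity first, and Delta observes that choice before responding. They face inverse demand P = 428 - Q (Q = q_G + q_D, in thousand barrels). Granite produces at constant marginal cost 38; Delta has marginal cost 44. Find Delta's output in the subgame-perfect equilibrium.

93

The follower Delta best-responds to any q_G: π_D = (428 - Q)q_D - 44q_D.
Setting the follower's marginal profit to zero, 384 - q_G - 2q_D = 0, i.e. q_D = (384 - q_G)/2.
The leader anticipates this reaction. Substituting into P = 428 - Q gives P = 236 - (1/2)q_G, so π_G = (236 - (1/2)q_G)q_G - 38q_G.
Maximising: ∂π_G/∂q_G = 198 - q_G = 0, giving q_G = 198.
Then q_D = (384 - 198)/2 = 93.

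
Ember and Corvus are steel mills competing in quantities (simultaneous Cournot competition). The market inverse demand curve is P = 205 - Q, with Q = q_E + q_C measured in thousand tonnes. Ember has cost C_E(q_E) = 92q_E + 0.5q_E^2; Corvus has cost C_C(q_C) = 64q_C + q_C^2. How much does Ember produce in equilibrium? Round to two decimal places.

Ember's profit: π_E = (205 - Q)q_E - (92q_E + (1/2)q_E²). Setting ∂π_E/∂q_E = 0: 113 - 3q_E - (q_C) = 0.
Corvus's profit: π_C = (205 - Q)q_C - (64q_C + q_C²). Setting ∂π_C/∂q_C = 0: 141 - 4q_C - (q_E) = 0.
So q_E = (113 - q_C)/3 and q_C = (141 - q_E)/4.
Substituting one into the other gives q_E = 311/11 and q_C = 310/11.

28.27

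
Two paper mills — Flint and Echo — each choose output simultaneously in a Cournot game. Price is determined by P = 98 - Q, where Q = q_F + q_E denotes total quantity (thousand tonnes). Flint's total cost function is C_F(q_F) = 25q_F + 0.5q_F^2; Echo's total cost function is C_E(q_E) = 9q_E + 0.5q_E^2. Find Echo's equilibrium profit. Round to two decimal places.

Flint's profit: π_F = (98 - Q)q_F - (25q_F + (1/2)q_F²). Setting ∂π_F/∂q_F = 0: 73 - 3q_F - (q_E) = 0.
Echo's profit: π_E = (98 - Q)q_E - (9q_E + (1/2)q_E²). Setting ∂π_E/∂q_E = 0: 89 - 3q_E - (q_F) = 0.
So q_F = (73 - q_E)/3 and q_E = (89 - q_F)/3.
Solving the pair: q_F = 65/4, q_E = 97/4.
Price P = 98 - 81/2 = 115/2.
Echo's profit: (115/2)·(97/4) - 9·(97/4) - (1/2)(97/4)² = 882.0938.

882.09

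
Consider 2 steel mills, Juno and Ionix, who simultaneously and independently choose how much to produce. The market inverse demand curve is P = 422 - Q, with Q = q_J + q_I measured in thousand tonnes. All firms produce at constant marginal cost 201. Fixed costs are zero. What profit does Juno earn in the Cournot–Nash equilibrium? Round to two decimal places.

5426.78

Each firm earns π_i = (422 - Q)q_i - 201q_i.
Setting ∂π_i/∂q_i = 0 with rivals' quantities fixed: 221 - 2q_i - q_j = 0.
With identical firms every q_j equals q_i, so q_j = q_i and 221 = 3q_i, giving q_i = 221/3.
Price P = 422 - 442/3 = 824/3.
Juno's profit: (824/3 - 201)·(221/3) = 5426.7778.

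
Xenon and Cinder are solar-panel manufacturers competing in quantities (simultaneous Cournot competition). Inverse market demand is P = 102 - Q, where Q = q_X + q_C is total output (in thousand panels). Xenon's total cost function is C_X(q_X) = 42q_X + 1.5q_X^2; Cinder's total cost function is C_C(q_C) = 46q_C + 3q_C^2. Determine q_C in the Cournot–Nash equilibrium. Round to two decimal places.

5.64

Xenon's profit: π_X = (102 - Q)q_X - (42q_X + (3/2)q_X²). Setting ∂π_X/∂q_X = 0: 60 - 5q_X - (q_C) = 0.
Cinder's profit: π_C = (102 - Q)q_C - (46q_C + 3q_C²). Setting ∂π_C/∂q_C = 0: 56 - 8q_C - (q_X) = 0.
So q_X = (60 - q_C)/5 and q_C = (56 - q_X)/8.
Substituting one into the other gives q_X = 424/39 and q_C = 220/39.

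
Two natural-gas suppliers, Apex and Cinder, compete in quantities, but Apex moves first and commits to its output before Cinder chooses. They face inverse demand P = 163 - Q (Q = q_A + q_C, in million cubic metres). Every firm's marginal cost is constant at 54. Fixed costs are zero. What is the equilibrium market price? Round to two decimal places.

Solve by backward induction. Given q_A, the follower Cinder maximises π_C = (163 - q_A - q_C)q_C - 54q_C.
∂π_C/∂q_C = 109 - q_A - 2q_C = 0 gives the reaction function q_C = (109 - q_A)/2.
The leader anticipates this reaction. Substituting into P = 163 - Q gives P = 217/2 - (1/2)q_A, so π_A = (217/2 - (1/2)q_A)q_A - 54q_A.
Maximising: ∂π_A/∂q_A = 109/2 - q_A = 0, giving q_A = 109/2.
Then q_C = (109 - 109/2)/2 = 109/4.
Total output Q = 327/4, so price P = 163 - 327/4 = 325/4.

81.25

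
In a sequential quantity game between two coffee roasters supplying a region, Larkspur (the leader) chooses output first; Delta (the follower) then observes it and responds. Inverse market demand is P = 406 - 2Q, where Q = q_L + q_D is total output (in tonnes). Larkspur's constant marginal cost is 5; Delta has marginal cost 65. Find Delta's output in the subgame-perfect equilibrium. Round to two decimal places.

27.63

Solve by backward induction. Given q_L, the follower Delta maximises π_D = (406 - 2q_L - 2q_D)q_D - 65q_D.
∂π_D/∂q_D = 341 - 2q_L - 4q_D = 0 gives the reaction function q_D = (341 - 2q_L)/4.
Larkspur substitutes q_D(q_L) into its own profit: π_L = q_L(406 - 2q_L - (341 - 2q_L)/2) - 5q_L = (471/2 - q_L)q_L - 5q_L.
Maximising: ∂π_L/∂q_L = 461/2 - 2q_L = 0, giving q_L = 461/4.
Then q_D = (341 - 2·(461/4))/4 = 221/8.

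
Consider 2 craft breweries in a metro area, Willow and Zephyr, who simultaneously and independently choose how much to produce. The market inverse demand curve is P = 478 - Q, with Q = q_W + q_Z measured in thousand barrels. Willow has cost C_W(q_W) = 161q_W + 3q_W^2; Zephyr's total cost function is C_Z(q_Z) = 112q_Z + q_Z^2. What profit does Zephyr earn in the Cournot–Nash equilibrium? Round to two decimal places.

14187.97

Willow's profit: π_W = (478 - Q)q_W - (161q_W + 3q_W²). Setting ∂π_W/∂q_W = 0: 317 - 8q_W - (q_Z) = 0.
Zephyr's profit: π_Z = (478 - Q)q_Z - (112q_Z + q_Z²). Setting ∂π_Z/∂q_Z = 0: 366 - 4q_Z - (q_W) = 0.
Best responses: q_W = (317 - q_Z)/8, q_Z = (366 - q_W)/4.
Substituting one into the other gives q_W = 902/31 and q_Z = 84.2258.
Price P = 478 - 113.3226 = 364.6774.
Zephyr's profit: 364.6774·84.2258 - 112·84.2258 - 84.2258² = 14187.9729.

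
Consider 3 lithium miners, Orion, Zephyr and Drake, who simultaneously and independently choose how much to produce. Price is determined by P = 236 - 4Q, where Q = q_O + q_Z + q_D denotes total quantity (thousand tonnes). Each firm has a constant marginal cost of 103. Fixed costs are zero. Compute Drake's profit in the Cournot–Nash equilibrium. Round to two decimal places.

276.39

A representative firm's profit is π_i = q_i(236 - 4Q) - 103q_i.
First-order condition (treating rivals' output as given): 133 - 8q_i - 4·Σ_{j≠i} q_j = 0.
With identical firms every q_j equals q_i, so Σ_{j≠i} q_j = 2q_i and 133 = 16q_i, giving q_i = 133/16.
Price P = 236 - 4·(399/16) = 545/4.
Drake's profit: (545/4 - 103)·(133/16) = 276.3906.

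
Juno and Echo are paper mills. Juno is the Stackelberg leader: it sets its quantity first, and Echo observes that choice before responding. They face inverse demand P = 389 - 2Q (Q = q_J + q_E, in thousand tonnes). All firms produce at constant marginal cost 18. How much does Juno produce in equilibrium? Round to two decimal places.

Solve by backward induction. Given q_J, the follower Echo maximises π_E = (389 - 2q_J - 2q_E)q_E - 18q_E.
Setting the follower's marginal profit to zero, 371 - 2q_J - 4q_E = 0, i.e. q_E = (371 - 2q_J)/4.
Juno substitutes q_E(q_J) into its own profit: π_J = q_J(389 - 2q_J - (371 - 2q_J)/2) - 18q_J = (407/2 - q_J)q_J - 18q_J.
The leader's first-order condition 371/2 - 2q_J = 0 yields q_J = 371/4.
Then q_E = (371 - 2·(371/4))/4 = 371/8.

92.75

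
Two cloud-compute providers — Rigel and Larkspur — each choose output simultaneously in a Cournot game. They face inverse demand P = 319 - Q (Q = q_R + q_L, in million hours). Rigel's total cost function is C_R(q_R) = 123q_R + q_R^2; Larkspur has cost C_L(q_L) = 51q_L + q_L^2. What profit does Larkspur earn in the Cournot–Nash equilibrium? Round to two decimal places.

6821.12

Rigel's profit: π_R = (319 - Q)q_R - (123q_R + q_R²). Setting ∂π_R/∂q_R = 0: 196 - 4q_R - (q_L) = 0.
Larkspur's first-order condition: 268 - 4q_L - (q_R) = 0.
Best responses: q_R = (196 - q_L)/4, q_L = (268 - q_R)/4.
Substituting one into the other gives q_R = 172/5 and q_L = 292/5.
Price P = 319 - 464/5 = 1131/5.
Larkspur's profit: (1131/5)·(292/5) - 51·(292/5) - (292/5)² = 6821.1200.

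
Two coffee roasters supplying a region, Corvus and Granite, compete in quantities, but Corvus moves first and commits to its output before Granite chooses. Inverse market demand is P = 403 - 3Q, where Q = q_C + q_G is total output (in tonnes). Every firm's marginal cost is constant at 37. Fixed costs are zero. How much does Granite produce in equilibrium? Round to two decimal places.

The follower Granite best-responds to any q_C: π_G = (403 - 3Q)q_G - 37q_G.
∂π_G/∂q_G = 366 - 3q_C - 6q_G = 0 gives the reaction function q_G = (366 - 3q_C)/6.
Corvus substitutes q_G(q_C) into its own profit: π_C = q_C(403 - 3q_C - (366 - 3q_C)/2) - 37q_C = (220 - (3/2)q_C)q_C - 37q_C.
The leader's first-order condition 183 - 3q_C = 0 yields q_C = 61.
Then q_G = (366 - 3·61)/6 = 61/2.

30.50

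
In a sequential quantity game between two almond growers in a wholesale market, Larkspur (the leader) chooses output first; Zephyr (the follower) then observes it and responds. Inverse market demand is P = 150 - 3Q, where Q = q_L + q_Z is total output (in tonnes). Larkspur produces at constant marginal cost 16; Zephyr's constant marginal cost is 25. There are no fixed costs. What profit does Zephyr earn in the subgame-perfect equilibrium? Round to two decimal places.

Solve by backward induction. Given q_L, the follower Zephyr maximises π_Z = (150 - 3q_L - 3q_Z)q_Z - 25q_Z.
Follower FOC: 125 - 3q_L - 6q_Z = 0, so q_Z(q_L) = (125 - 3q_L)/6.
Larkspur substitutes q_Z(q_L) into its own profit: π_L = q_L(150 - 3q_L - (125 - 3q_L)/2) - 16q_L = (175/2 - (3/2)q_L)q_L - 16q_L.
Leader FOC: 143/2 - 3q_L = 0, so q_L = 143/6.
Then q_Z = (125 - 3·(143/6))/6 = 107/12.
Price P = 150 - 3·(131/4) = 207/4.
Zephyr's profit: (207/4 - 25)·(107/12) = 238.5208.

238.52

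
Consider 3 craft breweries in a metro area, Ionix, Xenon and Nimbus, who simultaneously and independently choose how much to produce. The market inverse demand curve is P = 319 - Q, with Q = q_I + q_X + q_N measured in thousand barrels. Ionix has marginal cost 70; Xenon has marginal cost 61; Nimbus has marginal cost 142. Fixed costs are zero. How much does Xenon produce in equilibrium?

Ionix's profit: π_I = (319 - Q)q_I - (70q_I). Setting ∂π_I/∂q_I = 0: 249 - 2q_I - (q_X + q_N) = 0.
Xenon's profit: π_X = (319 - Q)q_X - (61q_X). Setting ∂π_X/∂q_X = 0: 258 - 2q_X - (q_I + q_N) = 0.
Nimbus's profit: π_N = (319 - Q)q_N - (142q_N). Setting ∂π_N/∂q_N = 0: 177 - 2q_N - (q_I + q_X) = 0.
Adding the 3 first-order conditions: 684 − 4Q = 0, so Q = 171.
Back-substituting: q_I = (249 − 171) = 78, q_X = (258 − 171) = 87, q_N = (177 − 171) = 6.

87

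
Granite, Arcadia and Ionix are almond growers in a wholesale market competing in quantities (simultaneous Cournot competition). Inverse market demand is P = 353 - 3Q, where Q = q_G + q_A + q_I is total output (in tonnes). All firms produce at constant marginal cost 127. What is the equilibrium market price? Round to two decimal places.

183.50

Each firm earns π_i = (353 - 3Q)q_i - 127q_i.
Setting ∂π_i/∂q_i = 0 with rivals' quantities fixed: 226 - 6q_i - 3·Σ_{j≠i} q_j = 0.
By symmetry each firm produces the same amount; substituting Σ_{j≠i} q_j = 2q_i yields q_i = 226/12 = 113/6.
Total output Q = 113/2, so price P = 353 - 3·(113/2) = 367/2.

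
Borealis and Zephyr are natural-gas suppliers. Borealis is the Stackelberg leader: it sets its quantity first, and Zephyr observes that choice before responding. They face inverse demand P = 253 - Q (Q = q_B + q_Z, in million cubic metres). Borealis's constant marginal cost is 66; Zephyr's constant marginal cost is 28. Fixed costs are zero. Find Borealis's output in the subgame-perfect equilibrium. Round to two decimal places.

The follower Zephyr best-responds to any q_B: π_Z = (253 - Q)q_Z - 28q_Z.
Setting the follower's marginal profit to zero, 225 - q_B - 2q_Z = 0, i.e. q_Z = (225 - q_B)/2.
The leader anticipates this reaction. Substituting into P = 253 - Q gives P = 281/2 - (1/2)q_B, so π_B = (281/2 - (1/2)q_B)q_B - 66q_B.
Leader FOC: 149/2 - q_B = 0, so q_B = 149/2.
Then q_Z = (225 - 149/2)/2 = 301/4.

74.50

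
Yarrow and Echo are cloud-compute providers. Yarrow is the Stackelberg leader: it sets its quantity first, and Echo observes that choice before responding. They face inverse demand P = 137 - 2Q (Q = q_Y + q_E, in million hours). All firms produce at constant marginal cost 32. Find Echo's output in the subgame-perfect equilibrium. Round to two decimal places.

13.13

Solve by backward induction. Given q_Y, the follower Echo maximises π_E = (137 - 2q_Y - 2q_E)q_E - 32q_E.
Follower FOC: 105 - 2q_Y - 4q_E = 0, so q_E(q_Y) = (105 - 2q_Y)/4.
The leader anticipates this reaction. Substituting into P = 137 - 2Q gives P = 169/2 - q_Y, so π_Y = (169/2 - q_Y)q_Y - 32q_Y.
Maximising: ∂π_Y/∂q_Y = 105/2 - 2q_Y = 0, giving q_Y = 105/4.
Then q_E = (105 - 2·(105/4))/4 = 105/8.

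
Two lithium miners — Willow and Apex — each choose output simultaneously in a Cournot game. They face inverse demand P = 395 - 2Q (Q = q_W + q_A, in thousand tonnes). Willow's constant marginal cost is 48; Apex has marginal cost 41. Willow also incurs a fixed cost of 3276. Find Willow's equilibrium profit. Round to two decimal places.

3146.22

Willow's profit: π_W = (395 - 2Q)q_W - (48q_W). Setting ∂π_W/∂q_W = 0: 347 - 4q_W - 2(q_A) = 0.
Apex's first-order condition: 354 - 4q_A - 2(q_W) = 0.
So q_W = (347 - 2q_A)/4 and q_A = (354 - 2q_W)/4.
Substituting one into the other gives q_W = 170/3 and q_A = 361/6.
Price P = 395 - 2·(701/6) = 484/3.
Willow's profit: (484/3 - 48)·(170/3) - 3276 = 3146.2222.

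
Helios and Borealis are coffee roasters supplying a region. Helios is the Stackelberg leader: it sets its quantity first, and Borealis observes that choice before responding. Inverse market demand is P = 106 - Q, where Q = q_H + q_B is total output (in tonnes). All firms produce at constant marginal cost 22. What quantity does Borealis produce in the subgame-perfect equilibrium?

21

Solve by backward induction. Given q_H, the follower Borealis maximises π_B = (106 - q_H - q_B)q_B - 22q_B.
∂π_B/∂q_B = 84 - q_H - 2q_B = 0 gives the reaction function q_B = (84 - q_H)/2.
Helios substitutes q_B(q_H) into its own profit: π_H = q_H(106 - q_H - (84 - q_H)/2) - 22q_H = (64 - (1/2)q_H)q_H - 22q_H.
The leader's first-order condition 42 - q_H = 0 yields q_H = 42.
Then q_B = (84 - 42)/2 = 21.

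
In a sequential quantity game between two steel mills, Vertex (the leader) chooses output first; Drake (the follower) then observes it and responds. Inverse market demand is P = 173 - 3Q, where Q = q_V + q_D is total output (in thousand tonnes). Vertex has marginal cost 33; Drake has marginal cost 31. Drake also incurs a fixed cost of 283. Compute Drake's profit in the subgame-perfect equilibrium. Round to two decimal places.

The follower Drake best-responds to any q_V: π_D = (173 - 3Q)q_D - 31q_D.
Setting the follower's marginal profit to zero, 142 - 3q_V - 6q_D = 0, i.e. q_D = (142 - 3q_V)/6.
The leader anticipates this reaction. Substituting into P = 173 - 3Q gives P = 102 - (3/2)q_V, so π_V = (102 - (3/2)q_V)q_V - 33q_V.
The leader's first-order condition 69 - 3q_V = 0 yields q_V = 23.
Then q_D = (142 - 3·23)/6 = 73/6.
Price P = 173 - 3·(211/6) = 135/2.
Drake's profit: (135/2 - 31)·(73/6) - 283 = 1933/12.

161.08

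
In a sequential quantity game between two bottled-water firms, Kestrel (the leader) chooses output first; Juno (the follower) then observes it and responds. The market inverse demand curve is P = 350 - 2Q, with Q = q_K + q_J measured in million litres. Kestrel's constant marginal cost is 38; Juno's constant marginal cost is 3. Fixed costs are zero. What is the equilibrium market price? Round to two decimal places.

The follower Juno best-responds to any q_K: π_J = (350 - 2Q)q_J - 3q_J.
Follower FOC: 347 - 2q_K - 4q_J = 0, so q_J(q_K) = (347 - 2q_K)/4.
The leader anticipates this reaction. Substituting into P = 350 - 2Q gives P = 353/2 - q_K, so π_K = (353/2 - q_K)q_K - 38q_K.
Maximising: ∂π_K/∂q_K = 277/2 - 2q_K = 0, giving q_K = 277/4.
Then q_J = (347 - 2·(277/4))/4 = 417/8.
Total output Q = 971/8, so price P = 350 - 2·(971/8) = 429/4.

107.25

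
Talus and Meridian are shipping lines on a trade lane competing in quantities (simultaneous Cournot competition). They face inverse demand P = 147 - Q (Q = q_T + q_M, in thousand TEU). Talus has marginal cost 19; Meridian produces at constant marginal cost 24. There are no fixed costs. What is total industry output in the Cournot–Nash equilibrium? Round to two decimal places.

Talus's profit: π_T = (147 - Q)q_T - (19q_T). Setting ∂π_T/∂q_T = 0: 128 - 2q_T - (q_M) = 0.
Meridian's profit: π_M = (147 - Q)q_M - (24q_M). Setting ∂π_M/∂q_M = 0: 123 - 2q_M - (q_T) = 0.
Best responses: q_T = (128 - q_M)/2, q_M = (123 - q_T)/2.
Solving the pair: q_T = 133/3, q_M = 118/3.
Total output Q = 133/3 + 118/3 = 251/3.

83.67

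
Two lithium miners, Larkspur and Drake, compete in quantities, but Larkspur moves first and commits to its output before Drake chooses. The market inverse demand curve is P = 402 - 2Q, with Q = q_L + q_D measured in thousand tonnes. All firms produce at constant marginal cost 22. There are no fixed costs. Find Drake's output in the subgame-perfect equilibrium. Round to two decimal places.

Solve by backward induction. Given q_L, the follower Drake maximises π_D = (402 - 2q_L - 2q_D)q_D - 22q_D.
Follower FOC: 380 - 2q_L - 4q_D = 0, so q_D(q_L) = (380 - 2q_L)/4.
Larkspur substitutes q_D(q_L) into its own profit: π_L = q_L(402 - 2q_L - (380 - 2q_L)/2) - 22q_L = (212 - q_L)q_L - 22q_L.
Leader FOC: 190 - 2q_L = 0, so q_L = 95.
Then q_D = (380 - 2·95)/4 = 95/2.

47.50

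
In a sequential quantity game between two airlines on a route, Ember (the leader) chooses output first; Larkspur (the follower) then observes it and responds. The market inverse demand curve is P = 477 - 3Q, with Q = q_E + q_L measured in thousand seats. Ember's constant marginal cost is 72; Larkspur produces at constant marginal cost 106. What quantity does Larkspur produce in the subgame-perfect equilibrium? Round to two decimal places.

Solve by backward induction. Given q_E, the follower Larkspur maximises π_L = (477 - 3q_E - 3q_L)q_L - 106q_L.
∂π_L/∂q_L = 371 - 3q_E - 6q_L = 0 gives the reaction function q_L = (371 - 3q_E)/6.
Ember substitutes q_L(q_E) into its own profit: π_E = q_E(477 - 3q_E - (371 - 3q_E)/2) - 72q_E = (583/2 - (3/2)q_E)q_E - 72q_E.
Maximising: ∂π_E/∂q_E = 439/2 - 3q_E = 0, giving q_E = 439/6.
Then q_L = (371 - 3·(439/6))/6 = 101/4.

25.25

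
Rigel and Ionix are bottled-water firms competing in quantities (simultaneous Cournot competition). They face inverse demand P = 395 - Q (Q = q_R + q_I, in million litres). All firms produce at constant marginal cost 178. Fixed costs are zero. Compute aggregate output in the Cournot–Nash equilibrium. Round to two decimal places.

Each firm earns π_i = (395 - Q)q_i - 178q_i.
First-order condition (treating rivals' output as given): 217 - 2q_i - q_j = 0.
With identical firms every q_j equals q_i, so q_j = q_i and 217 = 3q_i, giving q_i = 217/3.
Total output Q = 217/3 + 217/3 = 434/3.

144.67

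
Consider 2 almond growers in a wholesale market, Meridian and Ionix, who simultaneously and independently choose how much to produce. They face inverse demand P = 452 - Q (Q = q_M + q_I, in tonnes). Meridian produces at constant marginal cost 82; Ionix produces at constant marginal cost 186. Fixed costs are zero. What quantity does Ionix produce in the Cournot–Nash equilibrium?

54

Meridian's profit: π_M = (452 - Q)q_M - (82q_M). Setting ∂π_M/∂q_M = 0: 370 - 2q_M - (q_I) = 0.
Ionix's first-order condition: 266 - 2q_I - (q_M) = 0.
Best responses: q_M = (370 - q_I)/2, q_I = (266 - q_M)/2.
Solving the pair: q_M = 158, q_I = 54.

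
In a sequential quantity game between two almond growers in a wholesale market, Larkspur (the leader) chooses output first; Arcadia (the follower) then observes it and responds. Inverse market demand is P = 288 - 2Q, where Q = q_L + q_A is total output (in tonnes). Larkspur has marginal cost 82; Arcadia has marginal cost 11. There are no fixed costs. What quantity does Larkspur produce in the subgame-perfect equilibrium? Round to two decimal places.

33.75

Solve by backward induction. Given q_L, the follower Arcadia maximises π_A = (288 - 2q_L - 2q_A)q_A - 11q_A.
Setting the follower's marginal profit to zero, 277 - 2q_L - 4q_A = 0, i.e. q_A = (277 - 2q_L)/4.
The leader anticipates this reaction. Substituting into P = 288 - 2Q gives P = 299/2 - q_L, so π_L = (299/2 - q_L)q_L - 82q_L.
The leader's first-order condition 135/2 - 2q_L = 0 yields q_L = 135/4.
Then q_A = (277 - 2·(135/4))/4 = 419/8.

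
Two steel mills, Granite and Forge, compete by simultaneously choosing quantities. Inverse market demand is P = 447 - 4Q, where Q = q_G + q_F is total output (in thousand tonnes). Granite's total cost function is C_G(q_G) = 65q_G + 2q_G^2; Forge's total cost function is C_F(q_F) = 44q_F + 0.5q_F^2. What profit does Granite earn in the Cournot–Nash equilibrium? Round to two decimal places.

Granite's profit: π_G = (447 - 4Q)q_G - (65q_G + 2q_G²). Setting ∂π_G/∂q_G = 0: 382 - 12q_G - 4(q_F) = 0.
Forge's profit: π_F = (447 - 4Q)q_F - (44q_F + (1/2)q_F²). Setting ∂π_F/∂q_F = 0: 403 - 9q_F - 4(q_G) = 0.
Rearranging gives the reaction functions q_G = (382 - 4q_F)/12 and q_F = (403 - 4q_G)/9.
Substituting one into the other gives q_G = 913/46 and q_F = 827/23.
Price P = 447 - 4·55.8043 = 223.7826.
Granite's profit: 223.7826·(913/46) - 65·(913/46) - 2(913/46)² = 2363.6172.

2363.62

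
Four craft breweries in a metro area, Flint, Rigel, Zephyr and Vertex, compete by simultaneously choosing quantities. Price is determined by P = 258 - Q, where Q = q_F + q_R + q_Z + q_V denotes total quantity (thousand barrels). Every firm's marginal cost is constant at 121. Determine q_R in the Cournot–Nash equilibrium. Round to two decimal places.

Each firm earns π_i = (258 - Q)q_i - 121q_i.
First-order condition (treating rivals' output as given): 137 - 2q_i - Σ_{j≠i} q_j = 0.
With identical firms every q_j equals q_i, so Σ_{j≠i} q_j = 3q_i and 137 = 5q_i, giving q_i = 137/5.

27.40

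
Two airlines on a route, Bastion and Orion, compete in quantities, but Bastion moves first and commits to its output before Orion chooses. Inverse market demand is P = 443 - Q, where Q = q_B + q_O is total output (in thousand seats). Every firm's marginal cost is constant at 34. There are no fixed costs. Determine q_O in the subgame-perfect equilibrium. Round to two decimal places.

102.25

Solve by backward induction. Given q_B, the follower Orion maximises π_O = (443 - q_B - q_O)q_O - 34q_O.
Follower FOC: 409 - q_B - 2q_O = 0, so q_O(q_B) = (409 - q_B)/2.
The leader anticipates this reaction. Substituting into P = 443 - Q gives P = 477/2 - (1/2)q_B, so π_B = (477/2 - (1/2)q_B)q_B - 34q_B.
Leader FOC: 409/2 - q_B = 0, so q_B = 409/2.
Then q_O = (409 - 409/2)/2 = 409/4.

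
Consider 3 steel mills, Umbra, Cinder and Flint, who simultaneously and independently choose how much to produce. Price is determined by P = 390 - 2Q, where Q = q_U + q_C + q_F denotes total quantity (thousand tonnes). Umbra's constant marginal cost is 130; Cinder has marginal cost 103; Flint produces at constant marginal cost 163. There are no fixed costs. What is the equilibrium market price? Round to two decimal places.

Umbra's profit: π_U = (390 - 2Q)q_U - (130q_U). Setting ∂π_U/∂q_U = 0: 260 - 4q_U - 2(q_C + q_F) = 0.
Cinder's first-order condition: 287 - 4q_C - 2(q_U + q_F) = 0.
Flint's first-order condition: 227 - 4q_F - 2(q_U + q_C) = 0.
Adding the 3 first-order conditions: 774 − 8Q = 0, so Q = 387/4.
Back-substituting: q_U = (260 − 387/2)/2 = 133/4, q_C = (287 − 387/2)/2 = 187/4, q_F = (227 − 387/2)/2 = 67/4.
Total output Q = 387/4, so price P = 390 - 2·(387/4) = 393/2.

196.50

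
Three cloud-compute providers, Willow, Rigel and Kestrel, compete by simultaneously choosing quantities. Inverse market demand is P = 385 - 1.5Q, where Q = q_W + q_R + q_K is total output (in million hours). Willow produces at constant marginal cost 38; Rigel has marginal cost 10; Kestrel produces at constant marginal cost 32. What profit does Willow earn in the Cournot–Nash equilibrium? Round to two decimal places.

Willow's profit: π_W = (385 - 1.5Q)q_W - (38q_W). Setting ∂π_W/∂q_W = 0: 347 - 3q_W - (3/2)(q_R + q_K) = 0.
Rigel's first-order condition: 375 - 3q_R - (3/2)(q_W + q_K) = 0.
Kestrel's profit: π_K = (385 - 1.5Q)q_K - (32q_K). Setting ∂π_K/∂q_K = 0: 353 - 3q_K - (3/2)(q_W + q_R) = 0.
Adding the 3 conditions: 1075 − 3Q − 3Q = 0, i.e. Q = 1075/6.
Back-substituting: q_W = (347 − 1075/4)/(3/2) = 313/6, q_R = (375 − 1075/4)/(3/2) = 425/6, q_K = (353 − 1075/4)/(3/2) = 337/6.
Price P = 385 - (3/2)·(1075/6) = 465/4.
Willow's profit: (465/4 - 38)·(313/6) = 4082.0417.

4082.04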